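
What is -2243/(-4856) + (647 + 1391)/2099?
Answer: 14604585/10192744 ≈ 1.4328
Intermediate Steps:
-2243/(-4856) + (647 + 1391)/2099 = -2243*(-1/4856) + 2038*(1/2099) = 2243/4856 + 2038/2099 = 14604585/10192744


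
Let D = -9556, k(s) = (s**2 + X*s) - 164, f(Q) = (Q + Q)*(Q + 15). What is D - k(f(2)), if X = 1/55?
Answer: -770948/55 ≈ -14017.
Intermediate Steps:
X = 1/55 ≈ 0.018182
f(Q) = 2*Q*(15 + Q) (f(Q) = (2*Q)*(15 + Q) = 2*Q*(15 + Q))
k(s) = -164 + s**2 + s/55 (k(s) = (s**2 + s/55) - 164 = -164 + s**2 + s/55)
D - k(f(2)) = -9556 - (-164 + (2*2*(15 + 2))**2 + (2*2*(15 + 2))/55) = -9556 - (-164 + (2*2*17)**2 + (2*2*17)/55) = -9556 - (-164 + 68**2 + (1/55)*68) = -9556 - (-164 + 4624 + 68/55) = -9556 - 1*245368/55 = -9556 - 245368/55 = -770948/55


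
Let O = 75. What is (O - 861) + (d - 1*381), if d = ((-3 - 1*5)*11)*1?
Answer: -1255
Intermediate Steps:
d = -88 (d = ((-3 - 5)*11)*1 = -8*11*1 = -88*1 = -88)
(O - 861) + (d - 1*381) = (75 - 861) + (-88 - 1*381) = -786 + (-88 - 381) = -786 - 469 = -1255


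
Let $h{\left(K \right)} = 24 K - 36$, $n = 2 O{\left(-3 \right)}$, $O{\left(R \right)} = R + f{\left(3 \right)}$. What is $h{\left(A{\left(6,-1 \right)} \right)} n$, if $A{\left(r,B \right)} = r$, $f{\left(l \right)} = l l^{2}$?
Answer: $5184$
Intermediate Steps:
$f{\left(l \right)} = l^{3}$
$O{\left(R \right)} = 27 + R$ ($O{\left(R \right)} = R + 3^{3} = R + 27 = 27 + R$)
$n = 48$ ($n = 2 \left(27 - 3\right) = 2 \cdot 24 = 48$)
$h{\left(K \right)} = -36 + 24 K$
$h{\left(A{\left(6,-1 \right)} \right)} n = \left(-36 + 24 \cdot 6\right) 48 = \left(-36 + 144\right) 48 = 108 \cdot 48 = 5184$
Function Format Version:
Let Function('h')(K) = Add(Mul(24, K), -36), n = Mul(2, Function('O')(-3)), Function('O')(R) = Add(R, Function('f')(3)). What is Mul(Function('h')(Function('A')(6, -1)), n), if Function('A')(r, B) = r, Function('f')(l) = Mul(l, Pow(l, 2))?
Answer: 5184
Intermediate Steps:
Function('f')(l) = Pow(l, 3)
Function('O')(R) = Add(27, R) (Function('O')(R) = Add(R, Pow(3, 3)) = Add(R, 27) = Add(27, R))
n = 48 (n = Mul(2, Add(27, -3)) = Mul(2, 24) = 48)
Function('h')(K) = Add(-36, Mul(24, K))
Mul(Function('h')(Function('A')(6, -1)), n) = Mul(Add(-36, Mul(24, 6)), 48) = Mul(Add(-36, 144), 48) = Mul(108, 48) = 5184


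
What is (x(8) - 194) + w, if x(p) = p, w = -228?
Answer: -414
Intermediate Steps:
(x(8) - 194) + w = (8 - 194) - 228 = -186 - 228 = -414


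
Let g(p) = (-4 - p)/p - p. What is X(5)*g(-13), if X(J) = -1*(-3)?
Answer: 480/13 ≈ 36.923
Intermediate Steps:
X(J) = 3
g(p) = -p + (-4 - p)/p (g(p) = (-4 - p)/p - p = -p + (-4 - p)/p)
X(5)*g(-13) = 3*(-1 - 1*(-13) - 4/(-13)) = 3*(-1 + 13 - 4*(-1/13)) = 3*(-1 + 13 + 4/13) = 3*(160/13) = 480/13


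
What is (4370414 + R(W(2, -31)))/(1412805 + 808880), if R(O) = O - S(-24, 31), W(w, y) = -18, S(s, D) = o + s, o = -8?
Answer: 4370428/2221685 ≈ 1.9672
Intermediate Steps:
S(s, D) = -8 + s
R(O) = 32 + O (R(O) = O - (-8 - 24) = O - 1*(-32) = O + 32 = 32 + O)
(4370414 + R(W(2, -31)))/(1412805 + 808880) = (4370414 + (32 - 18))/(1412805 + 808880) = (4370414 + 14)/2221685 = 4370428*(1/2221685) = 4370428/2221685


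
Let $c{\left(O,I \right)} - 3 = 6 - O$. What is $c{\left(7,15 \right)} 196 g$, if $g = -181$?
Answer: $-70952$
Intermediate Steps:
$c{\left(O,I \right)} = 9 - O$ ($c{\left(O,I \right)} = 3 - \left(-6 + O\right) = 9 - O$)
$c{\left(7,15 \right)} 196 g = \left(9 - 7\right) 196 \left(-181\right) = 2 \cdot 196 \left(-181\right) = 392 \left(-181\right) = -70952$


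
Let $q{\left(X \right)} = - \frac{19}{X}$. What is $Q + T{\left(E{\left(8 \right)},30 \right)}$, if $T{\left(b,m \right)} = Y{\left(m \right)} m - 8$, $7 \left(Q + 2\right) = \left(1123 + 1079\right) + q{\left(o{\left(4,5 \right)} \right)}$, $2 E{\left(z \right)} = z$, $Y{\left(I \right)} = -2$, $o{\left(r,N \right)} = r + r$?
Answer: $\frac{13677}{56} \approx 244.23$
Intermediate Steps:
$o{\left(r,N \right)} = 2 r$
$E{\left(z \right)} = \frac{z}{2}$
$Q = \frac{17485}{56}$ ($Q = -2 + \frac{\left(1123 + 1079\right) - \frac{19}{2 \cdot 4}}{7} = -2 + \frac{2202 - \frac{19}{8}}{7} = -2 + \frac{1}{7} \cdot \frac{17597}{8} = -2 + \frac{17597}{56} = \frac{17485}{56} \approx 312.23$)
$T{\left(b,m \right)} = -8 - 2 m$ ($T{\left(b,m \right)} = - 2 m - 8 = -8 - 2 m$)
$Q + T{\left(E{\left(8 \right)},30 \right)} = \frac{17485}{56} - 68 = \frac{13677}{56}$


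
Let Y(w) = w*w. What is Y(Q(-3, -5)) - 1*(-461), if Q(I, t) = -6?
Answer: 497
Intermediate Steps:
Y(w) = w²
Y(Q(-3, -5)) - 1*(-461) = (-6)² - 1*(-461) = 36 + 461 = 497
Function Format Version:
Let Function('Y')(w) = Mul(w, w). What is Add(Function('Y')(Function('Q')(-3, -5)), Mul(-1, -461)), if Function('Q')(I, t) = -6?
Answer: 497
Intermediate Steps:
Function('Y')(w) = Pow(w, 2)
Add(Function('Y')(Function('Q')(-3, -5)), Mul(-1, -461)) = Add(Pow(-6, 2), Mul(-1, -461)) = Add(36, 461) = 497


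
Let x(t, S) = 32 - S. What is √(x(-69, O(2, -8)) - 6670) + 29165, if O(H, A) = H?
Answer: 29165 + 4*I*√415 ≈ 29165.0 + 81.486*I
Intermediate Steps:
√(x(-69, O(2, -8)) - 6670) + 29165 = √((32 - 1*2) - 6670) + 29165 = √((32 - 2) - 6670) + 29165 = √(30 - 6670) + 29165 = √(-6640) + 29165 = 4*I*√415 + 29165 = 29165 + 4*I*√415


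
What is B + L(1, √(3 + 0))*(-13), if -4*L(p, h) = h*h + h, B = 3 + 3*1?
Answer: 63/4 + 13*√3/4 ≈ 21.379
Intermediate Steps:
B = 6 (B = 3 + 3 = 6)
L(p, h) = -h/4 - h²/4 (L(p, h) = -(h*h + h)/4 = -(h² + h)/4 = -(h + h²)/4 = -h/4 - h²/4)
B + L(1, √(3 + 0))*(-13) = 6 - √(3 + 0)*(1 + √(3 + 0))/4*(-13) = 6 - √3*(1 + √3)/4*(-13) = 6 + 13*√3*(1 + √3)/4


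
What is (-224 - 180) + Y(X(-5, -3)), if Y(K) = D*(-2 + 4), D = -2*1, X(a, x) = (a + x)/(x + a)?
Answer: -408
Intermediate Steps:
X(a, x) = 1 (X(a, x) = (a + x)/(a + x) = 1)
D = -2
Y(K) = -4 (Y(K) = -2*(-2 + 4) = -2*2 = -4)
(-224 - 180) + Y(X(-5, -3)) = (-224 - 180) - 4 = -404 - 4 = -408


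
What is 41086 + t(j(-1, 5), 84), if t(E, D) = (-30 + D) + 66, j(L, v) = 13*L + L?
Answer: 41206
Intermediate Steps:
j(L, v) = 14*L
t(E, D) = 36 + D
41086 + t(j(-1, 5), 84) = 41086 + (36 + 84) = 41086 + 120 = 41206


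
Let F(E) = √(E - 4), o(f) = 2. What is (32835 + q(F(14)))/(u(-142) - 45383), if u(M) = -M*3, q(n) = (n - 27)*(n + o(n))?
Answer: -2981/4087 + 25*√10/44957 ≈ -0.72763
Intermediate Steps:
F(E) = √(-4 + E)
q(n) = (-27 + n)*(2 + n) (q(n) = (n - 27)*(n + 2) = (-27 + n)*(2 + n))
u(M) = -3*M
(32835 + q(F(14)))/(u(-142) - 45383) = (32835 + (-54 + (√(-4 + 14))² - 25*√(-4 + 14)))/(-3*(-142) - 45383) = (32835 + (-54 + (√10)² - 25*√10))/(426 - 45383) = (32835 + (-54 + 10 - 25*√10))/(-44957) = (32835 + (-44 - 25*√10))*(-1/44957) = (32791 - 25*√10)*(-1/44957) = -2981/4087 + 25*√10/44957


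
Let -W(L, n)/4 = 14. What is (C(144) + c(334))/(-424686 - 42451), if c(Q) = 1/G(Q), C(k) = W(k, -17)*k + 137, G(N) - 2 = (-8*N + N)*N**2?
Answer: 2067503699403/121837703497862 ≈ 0.016969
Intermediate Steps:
W(L, n) = -56 (W(L, n) = -4*14 = -56)
G(N) = 2 - 7*N**3 (G(N) = 2 + (-8*N + N)*N**2 = 2 + (-7*N)*N**2 = 2 - 7*N**3)
C(k) = 137 - 56*k (C(k) = -56*k + 137 = 137 - 56*k)
c(Q) = 1/(2 - 7*Q**3)
(C(144) + c(334))/(-424686 - 42451) = ((137 - 56*144) - 1/(-2 + 7*334**3))/(-424686 - 42451) = ((137 - 8064) - 1/(-2 + 7*37259704))/(-467137) = (-7927 - 1/(-2 + 260817928))*(-1/467137) = (-7927 - 1/260817926)*(-1/467137) = -2067503699403/260817926*(-1/467137) = 2067503699403/121837703497862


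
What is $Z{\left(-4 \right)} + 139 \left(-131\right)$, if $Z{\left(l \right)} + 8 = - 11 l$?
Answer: $-18173$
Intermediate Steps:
$Z{\left(l \right)} = -8 - 11 l$
$Z{\left(-4 \right)} + 139 \left(-131\right) = \left(-8 - -44\right) + 139 \left(-131\right) = \left(-8 + 44\right) - 18209 = 36 - 18209 = -18173$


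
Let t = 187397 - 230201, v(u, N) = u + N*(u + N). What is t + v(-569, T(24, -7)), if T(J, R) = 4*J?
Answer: -88781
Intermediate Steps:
v(u, N) = u + N*(N + u)
t = -42804
t + v(-569, T(24, -7)) = -42804 + (-569 + (4*24)² + (4*24)*(-569)) = -42804 + (-569 + 96² + 96*(-569)) = -42804 + (-569 + 9216 - 54624) = -42804 - 45977 = -88781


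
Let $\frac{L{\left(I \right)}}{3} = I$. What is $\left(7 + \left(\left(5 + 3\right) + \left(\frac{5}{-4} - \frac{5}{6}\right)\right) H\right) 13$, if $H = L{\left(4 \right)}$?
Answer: $1014$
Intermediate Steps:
$L{\left(I \right)} = 3 I$
$H = 12$ ($H = 3 \cdot 4 = 12$)
$\left(7 + \left(\left(5 + 3\right) + \left(\frac{5}{-4} - \frac{5}{6}\right)\right) H\right) 13 = \left(7 + \left(\left(5 + 3\right) + \left(\frac{5}{-4} - \frac{5}{6}\right)\right) 12\right) 13 = \left(7 + \left(8 + \left(5 \left(- \frac{1}{4}\right) - \frac{5}{6}\right)\right) 12\right) 13 = \left(7 + \left(8 - \frac{25}{12}\right) 12\right) 13 = \left(7 + \frac{71}{12} \cdot 12\right) 13 = \left(7 + 71\right) 13 = 78 \cdot 13 = 1014$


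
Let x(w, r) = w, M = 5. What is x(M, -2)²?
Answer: 25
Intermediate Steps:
x(M, -2)² = 5² = 25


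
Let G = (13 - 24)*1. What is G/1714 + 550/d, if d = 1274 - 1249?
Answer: 37697/1714 ≈ 21.994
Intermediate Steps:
G = -11 (G = -11*1 = -11)
d = 25
G/1714 + 550/d = -11/1714 + 550/25 = -11*1/1714 + 550*(1/25) = -11/1714 + 22 = 37697/1714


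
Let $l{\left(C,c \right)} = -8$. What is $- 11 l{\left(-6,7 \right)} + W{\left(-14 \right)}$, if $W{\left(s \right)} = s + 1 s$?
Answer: $60$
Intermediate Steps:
$W{\left(s \right)} = 2 s$ ($W{\left(s \right)} = s + s = 2 s$)
$- 11 l{\left(-6,7 \right)} + W{\left(-14 \right)} = \left(-11\right) \left(-8\right) + 2 \left(-14\right) = 88 - 28 = 60$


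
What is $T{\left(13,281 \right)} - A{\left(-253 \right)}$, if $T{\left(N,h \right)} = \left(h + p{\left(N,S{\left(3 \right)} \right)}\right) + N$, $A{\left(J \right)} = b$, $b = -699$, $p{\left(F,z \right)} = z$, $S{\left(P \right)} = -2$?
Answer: $991$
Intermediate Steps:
$A{\left(J \right)} = -699$
$T{\left(N,h \right)} = -2 + N + h$ ($T{\left(N,h \right)} = \left(h - 2\right) + N = \left(-2 + h\right) + N = -2 + N + h$)
$T{\left(13,281 \right)} - A{\left(-253 \right)} = \left(-2 + 13 + 281\right) - -699 = 292 + 699 = 991$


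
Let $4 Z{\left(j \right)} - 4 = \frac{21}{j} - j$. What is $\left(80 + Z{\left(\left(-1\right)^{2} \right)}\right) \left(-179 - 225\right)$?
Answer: $-34744$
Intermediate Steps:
$Z{\left(j \right)} = 1 - \frac{j}{4} + \frac{21}{4 j}$ ($Z{\left(j \right)} = 1 + \frac{\frac{21}{j} - j}{4} = 1 + \frac{- j + \frac{21}{j}}{4} = 1 - \left(- \frac{21}{4 j} + \frac{j}{4}\right) = 1 - \frac{j}{4} + \frac{21}{4 j}$)
$\left(80 + Z{\left(\left(-1\right)^{2} \right)}\right) \left(-179 - 225\right) = \left(80 + \frac{21 - \left(-1\right)^{2} \left(-4 + \left(-1\right)^{2}\right)}{4 \left(-1\right)^{2}}\right) \left(-179 - 225\right) = \left(80 + \frac{21 - 1 \left(-4 + 1\right)}{4 \cdot 1}\right) \left(-404\right) = \left(80 + \frac{1}{4} \cdot 1 \left(21 - 1 \left(-3\right)\right)\right) \left(-404\right) = \left(80 + \frac{1}{4} \cdot 1 \left(21 + 3\right)\right) \left(-404\right) = \left(80 + \frac{1}{4} \cdot 1 \cdot 24\right) \left(-404\right) = \left(80 + 6\right) \left(-404\right) = 86 \left(-404\right) = -34744$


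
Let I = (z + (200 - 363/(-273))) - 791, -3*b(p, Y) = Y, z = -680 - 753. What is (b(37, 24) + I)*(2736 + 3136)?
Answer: -1085092752/91 ≈ -1.1924e+7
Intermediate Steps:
z = -1433
b(p, Y) = -Y/3
I = -184063/91 (I = (-1433 + (200 - 363/(-273))) - 791 = (-1433 + (200 - 363*(-1/273))) - 791 = (-1433 + (200 + 121/91)) - 791 = (-1433 + 18321/91) - 791 = -112082/91 - 791 = -184063/91 ≈ -2022.7)
(b(37, 24) + I)*(2736 + 3136) = (-⅓*24 - 184063/91)*(2736 + 3136) = (-8 - 184063/91)*5872 = -184791/91*5872 = -1085092752/91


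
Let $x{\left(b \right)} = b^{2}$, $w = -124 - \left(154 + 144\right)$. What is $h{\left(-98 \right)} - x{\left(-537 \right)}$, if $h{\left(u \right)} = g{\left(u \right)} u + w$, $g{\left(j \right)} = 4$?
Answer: $-289183$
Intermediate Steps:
$w = -422$ ($w = -124 - 298 = -422$)
$h{\left(u \right)} = -422 + 4 u$ ($h{\left(u \right)} = 4 u - 422 = -422 + 4 u$)
$h{\left(-98 \right)} - x{\left(-537 \right)} = \left(-422 + 4 \left(-98\right)\right) - \left(-537\right)^{2} = \left(-422 - 392\right) - 288369 = -814 - 288369 = -289183$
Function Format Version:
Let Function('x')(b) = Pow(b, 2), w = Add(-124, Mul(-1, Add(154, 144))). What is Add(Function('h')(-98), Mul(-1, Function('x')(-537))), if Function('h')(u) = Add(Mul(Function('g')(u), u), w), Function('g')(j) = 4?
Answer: -289183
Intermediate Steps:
w = -422 (w = Add(-124, Mul(-1, 298)) = Add(-124, -298) = -422)
Function('h')(u) = Add(-422, Mul(4, u)) (Function('h')(u) = Add(Mul(4, u), -422) = Add(-422, Mul(4, u)))
Add(Function('h')(-98), Mul(-1, Function('x')(-537))) = Add(Add(-422, Mul(4, -98)), Mul(-1, Pow(-537, 2))) = Add(Add(-422, -392), Mul(-1, 288369)) = Add(-814, -288369) = -289183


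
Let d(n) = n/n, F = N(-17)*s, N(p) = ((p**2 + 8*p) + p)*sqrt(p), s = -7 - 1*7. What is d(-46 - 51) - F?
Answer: 1 + 1904*I*sqrt(17) ≈ 1.0 + 7850.4*I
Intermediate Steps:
s = -14 (s = -7 - 7 = -14)
N(p) = sqrt(p)*(p**2 + 9*p) (N(p) = (p**2 + 9*p)*sqrt(p) = sqrt(p)*(p**2 + 9*p))
F = -1904*I*sqrt(17) (F = ((-17)**(3/2)*(9 - 17))*(-14) = (-17*I*sqrt(17)*(-8))*(-14) = (136*I*sqrt(17))*(-14) = -1904*I*sqrt(17) ≈ -7850.4*I)
d(n) = 1
d(-46 - 51) - F = 1 - (-1904)*I*sqrt(17) = 1 + 1904*I*sqrt(17)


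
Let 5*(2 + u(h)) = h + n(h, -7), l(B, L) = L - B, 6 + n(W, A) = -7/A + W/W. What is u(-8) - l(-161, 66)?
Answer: -1157/5 ≈ -231.40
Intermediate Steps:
n(W, A) = -5 - 7/A (n(W, A) = -6 + (-7/A + W/W) = -6 + (-7/A + 1) = -6 + (1 - 7/A) = -5 - 7/A)
u(h) = -14/5 + h/5 (u(h) = -2 + (h + (-5 - 7/(-7)))/5 = -2 + (h + (-5 - 7*(-⅐)))/5 = -2 + (h + (-5 + 1))/5 = -2 + (h - 4)/5 = -2 + (-4 + h)/5 = -2 + (-⅘ + h/5) = -14/5 + h/5)
u(-8) - l(-161, 66) = (-14/5 + (⅕)*(-8)) - (66 - 1*(-161)) = (-14/5 - 8/5) - (66 + 161) = -22/5 - 1*227 = -22/5 - 227 = -1157/5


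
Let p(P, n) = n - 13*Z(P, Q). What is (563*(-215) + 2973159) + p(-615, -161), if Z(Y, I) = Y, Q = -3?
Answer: 2859948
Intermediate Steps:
p(P, n) = n - 13*P
(563*(-215) + 2973159) + p(-615, -161) = (563*(-215) + 2973159) + (-161 - 13*(-615)) = (-121045 + 2973159) + (-161 + 7995) = 2852114 + 7834 = 2859948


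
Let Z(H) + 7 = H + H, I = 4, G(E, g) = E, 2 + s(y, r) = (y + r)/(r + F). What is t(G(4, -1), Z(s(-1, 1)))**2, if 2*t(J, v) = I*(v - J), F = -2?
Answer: 900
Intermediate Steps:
s(y, r) = -2 + (r + y)/(-2 + r) (s(y, r) = -2 + (y + r)/(r - 2) = -2 + (r + y)/(-2 + r))
Z(H) = -7 + 2*H (Z(H) = -7 + (H + H) = -7 + 2*H)
t(J, v) = -2*J + 2*v (t(J, v) = (4*(v - J))/2 = (-4*J + 4*v)/2 = -2*J + 2*v)
t(G(4, -1), Z(s(-1, 1)))**2 = (-2*4 + 2*(-7 + 2*((4 - 1 - 1*1)/(-2 + 1))))**2 = (-8 + 2*(-7 + 2*((4 - 1 - 1)/(-1))))**2 = (-8 + 2*(-7 + 2*(-1*2)))**2 = (-8 + 2*(-7 + 2*(-2)))**2 = (-8 + 2*(-7 - 4))**2 = (-8 + 2*(-11))**2 = (-8 - 22)**2 = (-30)**2 = 900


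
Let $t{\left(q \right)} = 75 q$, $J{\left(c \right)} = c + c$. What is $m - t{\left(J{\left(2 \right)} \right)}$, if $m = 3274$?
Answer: $2974$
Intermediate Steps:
$J{\left(c \right)} = 2 c$
$m - t{\left(J{\left(2 \right)} \right)} = 3274 - 75 \cdot 2 \cdot 2 = 3274 - 75 \cdot 4 = 3274 - 300 = 2974$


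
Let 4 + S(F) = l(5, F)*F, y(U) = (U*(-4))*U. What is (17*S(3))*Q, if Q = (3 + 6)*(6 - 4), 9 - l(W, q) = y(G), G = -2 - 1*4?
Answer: 139230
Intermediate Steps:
G = -6 (G = -2 - 4 = -6)
y(U) = -4*U² (y(U) = (-4*U)*U = -4*U²)
l(W, q) = 153 (l(W, q) = 9 - (-4)*(-6)² = 9 - (-4)*36 = 9 - 1*(-144) = 9 + 144 = 153)
Q = 18 (Q = 9*2 = 18)
S(F) = -4 + 153*F
(17*S(3))*Q = (17*(-4 + 153*3))*18 = (17*(-4 + 459))*18 = (17*455)*18 = 7735*18 = 139230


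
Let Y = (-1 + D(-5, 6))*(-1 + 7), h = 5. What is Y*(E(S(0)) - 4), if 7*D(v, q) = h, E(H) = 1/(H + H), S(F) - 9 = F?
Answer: 142/21 ≈ 6.7619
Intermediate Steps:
S(F) = 9 + F
E(H) = 1/(2*H)
D(v, q) = 5/7 (D(v, q) = (⅐)*5 = 5/7)
Y = -12/7 (Y = (-1 + 5/7)*(-1 + 7) = -2/7*6 = -12/7 ≈ -1.7143)
Y*(E(S(0)) - 4) = -12*(1/(2*(9 + 0)) - 4)/7 = -12*((½)/9 - 4)/7 = -12*((½)*(⅑) - 4)/7 = -12*(1/18 - 4)/7 = -12/7*(-71/18) = 142/21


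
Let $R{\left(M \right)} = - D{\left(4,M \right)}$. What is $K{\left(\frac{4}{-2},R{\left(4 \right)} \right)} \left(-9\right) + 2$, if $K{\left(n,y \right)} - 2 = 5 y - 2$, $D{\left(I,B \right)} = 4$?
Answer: $182$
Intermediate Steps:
$R{\left(M \right)} = -4$ ($R{\left(M \right)} = \left(-1\right) 4 = -4$)
$K{\left(n,y \right)} = 5 y$ ($K{\left(n,y \right)} = 2 + \left(5 y - 2\right) = 2 + \left(-2 + 5 y\right) = 5 y$)
$K{\left(\frac{4}{-2},R{\left(4 \right)} \right)} \left(-9\right) + 2 = 5 \left(-4\right) \left(-9\right) + 2 = \left(-20\right) \left(-9\right) + 2 = 180 + 2 = 182$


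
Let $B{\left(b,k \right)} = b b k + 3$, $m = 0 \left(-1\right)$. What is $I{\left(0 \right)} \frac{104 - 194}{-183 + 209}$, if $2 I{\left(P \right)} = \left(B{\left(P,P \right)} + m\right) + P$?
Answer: $- \frac{135}{26} \approx -5.1923$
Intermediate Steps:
$m = 0$
$B{\left(b,k \right)} = 3 + k b^{2}$ ($B{\left(b,k \right)} = b^{2} k + 3 = k b^{2} + 3 = 3 + k b^{2}$)
$I{\left(P \right)} = \frac{3}{2} + \frac{P}{2} + \frac{P^{3}}{2}$ ($I{\left(P \right)} = \frac{\left(\left(3 + P P^{2}\right) + 0\right) + P}{2} = \frac{\left(\left(3 + P^{3}\right) + 0\right) + P}{2} = \frac{\left(3 + P^{3}\right) + P}{2} = \frac{3 + P + P^{3}}{2} = \frac{3}{2} + \frac{P}{2} + \frac{P^{3}}{2}$)
$I{\left(0 \right)} \frac{104 - 194}{-183 + 209} = \left(\frac{3}{2} + \frac{1}{2} \cdot 0 + \frac{0^{3}}{2}\right) \frac{104 - 194}{-183 + 209} = \left(\frac{3}{2} + 0 + \frac{1}{2} \cdot 0\right) \left(- \frac{90}{26}\right) = \left(\frac{3}{2} + 0 + 0\right) \left(\left(-90\right) \frac{1}{26}\right) = \frac{3}{2} \left(- \frac{45}{13}\right) = - \frac{135}{26}$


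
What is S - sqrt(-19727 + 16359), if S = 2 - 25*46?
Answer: -1148 - 2*I*sqrt(842) ≈ -1148.0 - 58.034*I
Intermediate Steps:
S = -1148 (S = 2 - 1150 = -1148)
S - sqrt(-19727 + 16359) = -1148 - sqrt(-19727 + 16359) = -1148 - sqrt(-3368) = -1148 - 2*I*sqrt(842)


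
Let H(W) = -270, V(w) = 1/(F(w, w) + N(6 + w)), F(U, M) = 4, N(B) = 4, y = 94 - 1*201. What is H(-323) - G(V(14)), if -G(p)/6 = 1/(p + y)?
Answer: -76966/285 ≈ -270.06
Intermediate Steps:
y = -107 (y = 94 - 201 = -107)
V(w) = ⅛ (V(w) = 1/(4 + 4) = 1/8 = ⅛)
G(p) = -6/(-107 + p) (G(p) = -6/(p - 107) = -6/(-107 + p))
H(-323) - G(V(14)) = -270 - (-6)/(-107 + ⅛) = -270 - (-6)/(-855/8) = -270 - (-6)*(-8)/855 = -270 - 1*16/285 = -270 - 16/285 = -76966/285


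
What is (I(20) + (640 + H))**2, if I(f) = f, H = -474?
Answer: 34596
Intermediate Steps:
(I(20) + (640 + H))**2 = (20 + (640 - 474))**2 = (20 + 166)**2 = 186**2 = 34596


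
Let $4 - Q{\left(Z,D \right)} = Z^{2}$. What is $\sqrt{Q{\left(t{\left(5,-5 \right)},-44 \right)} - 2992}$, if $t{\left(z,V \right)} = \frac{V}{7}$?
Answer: $\frac{i \sqrt{146437}}{7} \approx 54.667 i$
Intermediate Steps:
$t{\left(z,V \right)} = \frac{V}{7}$ ($t{\left(z,V \right)} = V \frac{1}{7} = \frac{V}{7}$)
$Q{\left(Z,D \right)} = 4 - Z^{2}$
$\sqrt{Q{\left(t{\left(5,-5 \right)},-44 \right)} - 2992} = \sqrt{\left(4 - \left(\frac{1}{7} \left(-5\right)\right)^{2}\right) - 2992} = \sqrt{\left(4 - \left(- \frac{5}{7}\right)^{2}\right) - 2992} = \sqrt{\left(4 - \frac{25}{49}\right) - 2992} = \sqrt{\frac{171}{49} - 2992} = \sqrt{- \frac{146437}{49}} = \frac{i \sqrt{146437}}{7}$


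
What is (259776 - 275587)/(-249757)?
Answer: 15811/249757 ≈ 0.063305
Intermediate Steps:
(259776 - 275587)/(-249757) = -15811*(-1/249757) = 15811/249757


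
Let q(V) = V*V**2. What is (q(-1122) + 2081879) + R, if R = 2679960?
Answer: -1407706009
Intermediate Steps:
q(V) = V**3
(q(-1122) + 2081879) + R = ((-1122)**3 + 2081879) + 2679960 = (-1412467848 + 2081879) + 2679960 = -1410385969 + 2679960 = -1407706009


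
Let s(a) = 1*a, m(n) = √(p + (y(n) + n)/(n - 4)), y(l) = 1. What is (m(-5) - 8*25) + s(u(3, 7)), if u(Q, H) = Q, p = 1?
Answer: -197 + √13/3 ≈ -195.80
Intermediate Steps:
m(n) = √(1 + (1 + n)/(-4 + n)) (m(n) = √(1 + (1 + n)/(n - 4)) = √(1 + (1 + n)/(-4 + n)))
s(a) = a
(m(-5) - 8*25) + s(u(3, 7)) = (√((-3 + 2*(-5))/(-4 - 5)) - 8*25) + 3 = (√((-3 - 10)/(-9)) - 200) + 3 = (√(-⅑*(-13)) - 200) + 3 = (√(13/9) - 200) + 3 = (√13/3 - 200) + 3 = (-200 + √13/3) + 3 = -197 + √13/3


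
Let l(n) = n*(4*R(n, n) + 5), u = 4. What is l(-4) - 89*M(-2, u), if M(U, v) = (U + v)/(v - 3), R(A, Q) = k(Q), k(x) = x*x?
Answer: -454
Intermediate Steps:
k(x) = x²
R(A, Q) = Q²
M(U, v) = (U + v)/(-3 + v)
l(n) = n*(5 + 4*n²) (l(n) = n*(4*n² + 5) = n*(5 + 4*n²))
l(-4) - 89*M(-2, u) = -4*(5 + 4*(-4)²) - 89*(-2 + 4)/(-3 + 4) = -4*(5 + 4*16) - 89*2/1 = -4*(5 + 64) - 89*2 = -4*69 - 89*2 = -276 - 178 = -454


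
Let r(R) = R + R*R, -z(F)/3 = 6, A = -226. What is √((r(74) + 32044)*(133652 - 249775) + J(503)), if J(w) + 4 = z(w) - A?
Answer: I*√4365527858 ≈ 66072.0*I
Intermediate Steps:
z(F) = -18 (z(F) = -3*6 = -18)
r(R) = R + R²
J(w) = 204 (J(w) = -4 + (-18 - 1*(-226)) = -4 + (-18 + 226) = -4 + 208 = 204)
√((r(74) + 32044)*(133652 - 249775) + J(503)) = √((74*(1 + 74) + 32044)*(133652 - 249775) + 204) = √((74*75 + 32044)*(-116123) + 204) = √((5550 + 32044)*(-116123) + 204) = √(37594*(-116123) + 204) = √(-4365528062 + 204) = √(-4365527858) = I*√4365527858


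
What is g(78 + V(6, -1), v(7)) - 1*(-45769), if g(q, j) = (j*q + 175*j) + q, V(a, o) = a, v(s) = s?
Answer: 47666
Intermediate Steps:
g(q, j) = q + 175*j + j*q (g(q, j) = (175*j + j*q) + q = q + 175*j + j*q)
g(78 + V(6, -1), v(7)) - 1*(-45769) = ((78 + 6) + 175*7 + 7*(78 + 6)) - 1*(-45769) = (84 + 1225 + 7*84) + 45769 = (84 + 1225 + 588) + 45769 = 1897 + 45769 = 47666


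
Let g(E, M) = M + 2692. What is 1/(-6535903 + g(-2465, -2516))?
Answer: -1/6535727 ≈ -1.5301e-7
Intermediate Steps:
g(E, M) = 2692 + M
1/(-6535903 + g(-2465, -2516)) = 1/(-6535903 + (2692 - 2516)) = 1/(-6535903 + 176) = 1/(-6535727) = -1/6535727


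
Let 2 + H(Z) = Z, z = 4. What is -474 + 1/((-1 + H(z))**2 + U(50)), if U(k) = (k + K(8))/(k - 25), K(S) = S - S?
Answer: -1421/3 ≈ -473.67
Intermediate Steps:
K(S) = 0
H(Z) = -2 + Z
U(k) = k/(-25 + k) (U(k) = (k + 0)/(k - 25) = k/(-25 + k))
-474 + 1/((-1 + H(z))**2 + U(50)) = -474 + 1/((-1 + (-2 + 4))**2 + 50/(-25 + 50)) = -474 + 1/((-1 + 2)**2 + 50/25) = -474 + 1/(1**2 + 50*(1/25)) = -474 + 1/(1 + 2) = -474 + 1/3 = -1421/3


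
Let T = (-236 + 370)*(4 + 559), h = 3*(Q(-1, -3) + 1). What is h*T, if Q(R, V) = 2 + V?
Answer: 0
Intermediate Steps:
h = 0 (h = 3*((2 - 3) + 1) = 3*(-1 + 1) = 3*0 = 0)
T = 75442 (T = 134*563 = 75442)
h*T = 0*75442 = 0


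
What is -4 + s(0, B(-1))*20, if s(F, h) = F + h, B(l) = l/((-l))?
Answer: -24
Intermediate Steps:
B(l) = -1 (B(l) = l*(-1/l) = -1)
-4 + s(0, B(-1))*20 = -4 + (0 - 1)*20 = -4 - 1*20 = -4 - 20 = -24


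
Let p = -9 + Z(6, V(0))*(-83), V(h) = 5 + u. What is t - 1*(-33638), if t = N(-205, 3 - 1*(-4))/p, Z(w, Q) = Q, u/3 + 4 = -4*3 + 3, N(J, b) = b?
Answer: 94623701/2813 ≈ 33638.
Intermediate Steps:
u = -39 (u = -12 + 3*(-4*3 + 3) = -12 + 3*(-12 + 3) = -12 + 3*(-9) = -12 - 27 = -39)
V(h) = -34 (V(h) = 5 - 39 = -34)
p = 2813 (p = -9 - 34*(-83) = -9 + 2822 = 2813)
t = 7/2813 (t = (3 - 1*(-4))/2813 = (3 + 4)*(1/2813) = 7*(1/2813) = 7/2813 ≈ 0.0024884)
t - 1*(-33638) = 7/2813 - 1*(-33638) = 7/2813 + 33638 = 94623701/2813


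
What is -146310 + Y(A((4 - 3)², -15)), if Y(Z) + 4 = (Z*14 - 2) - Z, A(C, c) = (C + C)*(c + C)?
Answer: -146680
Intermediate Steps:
A(C, c) = 2*C*(C + c) (A(C, c) = (2*C)*(C + c) = 2*C*(C + c))
Y(Z) = -6 + 13*Z (Y(Z) = -4 + ((Z*14 - 2) - Z) = -4 + ((14*Z - 2) - Z) = -4 + ((-2 + 14*Z) - Z) = -4 + (-2 + 13*Z) = -6 + 13*Z)
-146310 + Y(A((4 - 3)², -15)) = -146310 + (-6 + 13*(2*(4 - 3)²*((4 - 3)² - 15))) = -146310 + (-6 + 13*(2*1²*(1² - 15))) = -146310 + (-6 + 13*(2*1*(1 - 15))) = -146310 + (-6 + 13*(2*1*(-14))) = -146310 + (-6 + 13*(-28)) = -146310 + (-6 - 364) = -146310 - 370 = -146680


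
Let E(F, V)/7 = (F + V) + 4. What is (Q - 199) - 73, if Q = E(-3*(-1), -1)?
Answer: -230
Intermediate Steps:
E(F, V) = 28 + 7*F + 7*V (E(F, V) = 7*((F + V) + 4) = 7*(4 + F + V) = 28 + 7*F + 7*V)
Q = 42 (Q = 28 + 7*(-3*(-1)) + 7*(-1) = 28 + 7*3 - 7 = 28 + 21 - 7 = 42)
(Q - 199) - 73 = (42 - 199) - 73 = -157 - 73 = -230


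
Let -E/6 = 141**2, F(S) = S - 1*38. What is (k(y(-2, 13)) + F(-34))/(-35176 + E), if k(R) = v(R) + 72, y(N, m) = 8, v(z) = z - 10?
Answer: 1/77231 ≈ 1.2948e-5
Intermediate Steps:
v(z) = -10 + z
F(S) = -38 + S (F(S) = S - 38 = -38 + S)
k(R) = 62 + R (k(R) = (-10 + R) + 72 = 62 + R)
E = -119286 (E = -6*141**2 = -6*19881 = -119286)
(k(y(-2, 13)) + F(-34))/(-35176 + E) = ((62 + 8) + (-38 - 34))/(-35176 - 119286) = (70 - 72)/(-154462) = -2*(-1/154462) = 1/77231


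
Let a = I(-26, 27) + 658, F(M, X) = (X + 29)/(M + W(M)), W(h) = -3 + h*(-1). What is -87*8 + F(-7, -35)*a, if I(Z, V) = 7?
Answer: 634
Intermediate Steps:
W(h) = -3 - h
F(M, X) = -29/3 - X/3 (F(M, X) = (X + 29)/(M + (-3 - M)) = (29 + X)/(-3) = (29 + X)*(-⅓) = -29/3 - X/3)
a = 665 (a = 7 + 658 = 665)
-87*8 + F(-7, -35)*a = -87*8 + (-29/3 - ⅓*(-35))*665 = -696 + (-29/3 + 35/3)*665 = -696 + 2*665 = -696 + 1330 = 634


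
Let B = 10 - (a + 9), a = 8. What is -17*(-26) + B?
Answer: 435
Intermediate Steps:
B = -7 (B = 10 - (8 + 9) = 10 - 1*17 = 10 - 17 = -7)
-17*(-26) + B = -17*(-26) - 7 = 442 - 7 = 435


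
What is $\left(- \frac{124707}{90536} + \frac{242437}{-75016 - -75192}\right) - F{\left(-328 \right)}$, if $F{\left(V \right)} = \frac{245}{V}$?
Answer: $\frac{112438553605}{81663472} \approx 1376.9$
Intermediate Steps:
$\left(- \frac{124707}{90536} + \frac{242437}{-75016 - -75192}\right) - F{\left(-328 \right)} = \left(- \frac{124707}{90536} + \frac{242437}{-75016 - -75192}\right) - \frac{245}{-328} = \left(\left(-124707\right) \frac{1}{90536} + \frac{242437}{-75016 + 75192}\right) - 245 \left(- \frac{1}{328}\right) = \left(- \frac{124707}{90536} + \frac{242437}{176}\right) - - \frac{245}{328} = \left(- \frac{124707}{90536} + 242437 \cdot \frac{1}{176}\right) + \frac{245}{328} = \left(- \frac{124707}{90536} + \frac{242437}{176}\right) + \frac{245}{328} = \frac{2740915975}{1991792} + \frac{245}{328} = \frac{112438553605}{81663472}$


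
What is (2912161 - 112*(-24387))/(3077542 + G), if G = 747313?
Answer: 1128701/764971 ≈ 1.4755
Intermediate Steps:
(2912161 - 112*(-24387))/(3077542 + G) = (2912161 - 112*(-24387))/(3077542 + 747313) = (2912161 + 2731344)/3824855 = 5643505*(1/3824855) = 1128701/764971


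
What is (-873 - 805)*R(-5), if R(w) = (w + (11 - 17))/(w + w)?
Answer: -9229/5 ≈ -1845.8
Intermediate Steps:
R(w) = (-6 + w)/(2*w) (R(w) = (w - 6)/((2*w)) = (-6 + w)*(1/(2*w)) = (-6 + w)/(2*w))
(-873 - 805)*R(-5) = (-873 - 805)*((1/2)*(-6 - 5)/(-5)) = -839*(-1)*(-11)/5 = -1678*11/10 = -9229/5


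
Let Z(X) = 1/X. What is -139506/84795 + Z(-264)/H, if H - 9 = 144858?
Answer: -1778463810041/1080991759320 ≈ -1.6452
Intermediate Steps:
H = 144867 (H = 9 + 144858 = 144867)
-139506/84795 + Z(-264)/H = -139506/84795 + 1/(-264*144867) = -139506*1/84795 - 1/264*1/144867 = -46502/28265 - 1/38244888 = -1778463810041/1080991759320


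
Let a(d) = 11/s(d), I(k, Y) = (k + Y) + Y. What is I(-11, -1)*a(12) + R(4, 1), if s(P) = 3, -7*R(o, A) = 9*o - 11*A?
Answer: -1076/21 ≈ -51.238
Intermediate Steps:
I(k, Y) = k + 2*Y (I(k, Y) = (Y + k) + Y = k + 2*Y)
R(o, A) = -9*o/7 + 11*A/7 (R(o, A) = -(9*o - 11*A)/7 = -(-11*A + 9*o)/7 = -9*o/7 + 11*A/7)
a(d) = 11/3
I(-11, -1)*a(12) + R(4, 1) = (-11 + 2*(-1))*(11/3) + (-9/7*4 + (11/7)*1) = (-11 - 2)*(11/3) + (-36/7 + 11/7) = -13*11/3 - 25/7 = -143/3 - 25/7 = -1076/21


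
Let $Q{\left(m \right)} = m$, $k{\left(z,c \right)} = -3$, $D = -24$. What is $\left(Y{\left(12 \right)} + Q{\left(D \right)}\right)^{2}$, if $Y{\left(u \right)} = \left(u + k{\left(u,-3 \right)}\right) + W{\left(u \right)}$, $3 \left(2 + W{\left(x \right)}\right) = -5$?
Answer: $\frac{3136}{9} \approx 348.44$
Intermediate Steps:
$W{\left(x \right)} = - \frac{11}{3}$ ($W{\left(x \right)} = -2 + \frac{1}{3} \left(-5\right) = -2 - \frac{5}{3} = - \frac{11}{3}$)
$Y{\left(u \right)} = - \frac{20}{3} + u$ ($Y{\left(u \right)} = \left(u - 3\right) - \frac{11}{3} = \left(-3 + u\right) - \frac{11}{3} = - \frac{20}{3} + u$)
$\left(Y{\left(12 \right)} + Q{\left(D \right)}\right)^{2} = \left(\left(- \frac{20}{3} + 12\right) - 24\right)^{2} = \left(\frac{16}{3} - 24\right)^{2} = \left(- \frac{56}{3}\right)^{2} = \frac{3136}{9}$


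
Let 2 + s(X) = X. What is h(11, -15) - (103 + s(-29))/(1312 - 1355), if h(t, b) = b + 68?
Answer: 2351/43 ≈ 54.674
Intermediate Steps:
h(t, b) = 68 + b
s(X) = -2 + X
h(11, -15) - (103 + s(-29))/(1312 - 1355) = (68 - 15) - (103 + (-2 - 29))/(1312 - 1355) = 53 - (103 - 31)/(-43) = 53 - 72*(-1)/43 = 53 - 1*(-72/43) = 53 + 72/43 = 2351/43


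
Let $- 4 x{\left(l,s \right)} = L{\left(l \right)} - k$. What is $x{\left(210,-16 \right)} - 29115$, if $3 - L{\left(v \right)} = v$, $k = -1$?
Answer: $- \frac{58127}{2} \approx -29064.0$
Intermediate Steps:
$L{\left(v \right)} = 3 - v$
$x{\left(l,s \right)} = -1 + \frac{l}{4}$ ($x{\left(l,s \right)} = - \frac{\left(3 - l\right) - -1}{4} = - \frac{\left(3 - l\right) + 1}{4} = - \frac{4 - l}{4} = -1 + \frac{l}{4}$)
$x{\left(210,-16 \right)} - 29115 = \left(-1 + \frac{1}{4} \cdot 210\right) - 29115 = \left(-1 + \frac{105}{2}\right) - 29115 = \frac{103}{2} - 29115 = - \frac{58127}{2}$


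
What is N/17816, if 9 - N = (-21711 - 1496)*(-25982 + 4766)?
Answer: -492359703/17816 ≈ -27636.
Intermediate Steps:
N = -492359703 (N = 9 - (-21711 - 1496)*(-25982 + 4766) = 9 - (-23207)*(-21216) = 9 - 1*492359712 = 9 - 492359712 = -492359703)
N/17816 = -492359703/17816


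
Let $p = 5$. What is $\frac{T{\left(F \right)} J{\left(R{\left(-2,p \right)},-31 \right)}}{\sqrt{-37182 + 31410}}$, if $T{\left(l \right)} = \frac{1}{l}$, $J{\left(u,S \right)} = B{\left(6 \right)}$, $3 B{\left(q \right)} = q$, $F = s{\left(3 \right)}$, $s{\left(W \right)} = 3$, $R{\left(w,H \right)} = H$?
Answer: $- \frac{i \sqrt{1443}}{4329} \approx - 0.008775 i$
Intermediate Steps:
$F = 3$
$B{\left(q \right)} = \frac{q}{3}$
$J{\left(u,S \right)} = 2$ ($J{\left(u,S \right)} = \frac{1}{3} \cdot 6 = 2$)
$\frac{T{\left(F \right)} J{\left(R{\left(-2,p \right)},-31 \right)}}{\sqrt{-37182 + 31410}} = \frac{\frac{1}{3} \cdot 2}{\sqrt{-37182 + 31410}} = \frac{\frac{1}{3} \cdot 2}{\sqrt{-5772}} = \frac{2}{3 \cdot 2 i \sqrt{1443}} = \frac{2 \left(- \frac{i \sqrt{1443}}{2886}\right)}{3} = - \frac{i \sqrt{1443}}{4329}$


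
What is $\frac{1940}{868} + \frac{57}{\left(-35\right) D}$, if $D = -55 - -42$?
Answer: $\frac{4756}{2015} \approx 2.3603$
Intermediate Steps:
$D = -13$ ($D = -55 + 42 = -13$)
$\frac{1940}{868} + \frac{57}{\left(-35\right) D} = \frac{1940}{868} + \frac{57}{\left(-35\right) \left(-13\right)} = 1940 \cdot \frac{1}{868} + \frac{57}{455} = \frac{485}{217} + 57 \cdot \frac{1}{455} = \frac{485}{217} + \frac{57}{455} = \frac{4756}{2015}$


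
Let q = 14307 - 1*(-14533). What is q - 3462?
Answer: 25378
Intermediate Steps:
q = 28840 (q = 14307 + 14533 = 28840)
q - 3462 = 28840 - 3462 = 25378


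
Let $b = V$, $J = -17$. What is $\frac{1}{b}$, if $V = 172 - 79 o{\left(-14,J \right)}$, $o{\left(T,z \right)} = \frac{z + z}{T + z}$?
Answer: $\frac{31}{2646} \approx 0.011716$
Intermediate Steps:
$o{\left(T,z \right)} = \frac{2 z}{T + z}$
$V = \frac{2646}{31}$ ($V = 172 - 79 \cdot 2 \left(-17\right) \frac{1}{-14 - 17} = 172 - 79 \cdot 2 \left(-17\right) \frac{1}{-31} = 172 - 79 \cdot 2 \left(-17\right) \left(- \frac{1}{31}\right) = 172 - \frac{2686}{31} = \frac{2646}{31} \approx 85.355$)
$b = \frac{2646}{31} \approx 85.355$
$\frac{1}{b} = \frac{1}{\frac{2646}{31}} = \frac{31}{2646}$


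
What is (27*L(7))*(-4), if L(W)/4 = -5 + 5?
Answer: 0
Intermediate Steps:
L(W) = 0 (L(W) = 4*(-5 + 5) = 4*0 = 0)
(27*L(7))*(-4) = (27*0)*(-4) = 0*(-4) = 0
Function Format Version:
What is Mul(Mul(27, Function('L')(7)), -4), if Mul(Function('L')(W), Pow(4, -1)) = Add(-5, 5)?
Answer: 0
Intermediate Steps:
Function('L')(W) = 0 (Function('L')(W) = Mul(4, Add(-5, 5)) = Mul(4, 0) = 0)
Mul(Mul(27, Function('L')(7)), -4) = Mul(Mul(27, 0), -4) = Mul(0, -4) = 0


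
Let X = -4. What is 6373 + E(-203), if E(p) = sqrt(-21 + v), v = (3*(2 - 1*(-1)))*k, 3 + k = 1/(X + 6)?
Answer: 6373 + I*sqrt(174)/2 ≈ 6373.0 + 6.5955*I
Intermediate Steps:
k = -5/2 (k = -3 + 1/(-4 + 6) = -3 + 1/2 = -5/2 ≈ -2.5000)
v = -45/2 (v = (3*(2 - 1*(-1)))*(-5/2) = (3*(2 + 1))*(-5/2) = (3*3)*(-5/2) = 9*(-5/2) = -45/2 ≈ -22.500)
E(p) = I*sqrt(174)/2 (E(p) = sqrt(-21 - 45/2) = sqrt(-87/2) = I*sqrt(174)/2)
6373 + E(-203) = 6373 + I*sqrt(174)/2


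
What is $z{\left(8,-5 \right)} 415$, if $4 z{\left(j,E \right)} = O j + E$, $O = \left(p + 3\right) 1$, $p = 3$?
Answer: $\frac{17845}{4} \approx 4461.3$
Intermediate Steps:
$O = 6$ ($O = \left(3 + 3\right) 1 = 6 \cdot 1 = 6$)
$z{\left(j,E \right)} = \frac{E}{4} + \frac{3 j}{2}$ ($z{\left(j,E \right)} = \frac{6 j + E}{4} = \frac{E + 6 j}{4} = \frac{E}{4} + \frac{3 j}{2}$)
$z{\left(8,-5 \right)} 415 = \left(\frac{1}{4} \left(-5\right) + \frac{3}{2} \cdot 8\right) 415 = \left(- \frac{5}{4} + 12\right) 415 = \frac{43}{4} \cdot 415 = \frac{17845}{4}$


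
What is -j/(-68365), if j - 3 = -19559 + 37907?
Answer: 18351/68365 ≈ 0.26843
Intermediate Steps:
j = 18351 (j = 3 + (-19559 + 37907) = 3 + 18348 = 18351)
-j/(-68365) = -18351/(-68365) = -18351*(-1)/68365 = -1*(-18351/68365) = 18351/68365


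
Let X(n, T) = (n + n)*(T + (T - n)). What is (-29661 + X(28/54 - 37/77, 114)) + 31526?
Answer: 8135860879/4322241 ≈ 1882.3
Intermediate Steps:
X(n, T) = 2*n*(-n + 2*T) (X(n, T) = (2*n)*(-n + 2*T) = 2*n*(-n + 2*T))
(-29661 + X(28/54 - 37/77, 114)) + 31526 = (-29661 + 2*(28/54 - 37/77)*(-(28/54 - 37/77) + 2*114)) + 31526 = (-29661 + 2*(28*(1/54) - 37*1/77)*(-(28*(1/54) - 37*1/77) + 228)) + 31526 = (-29661 + 2*(14/27 - 37/77)*(-(14/27 - 37/77) + 228)) + 31526 = (-29661 + 2*(79/2079)*(-1*79/2079 + 228)) + 31526 = (-29661 + 2*(79/2079)*(-79/2079 + 228)) + 31526 = (-29661 + 2*(79/2079)*(473933/2079)) + 31526 = (-29661 + 74881414/4322241) + 31526 = -128127108887/4322241 + 31526 = 8135860879/4322241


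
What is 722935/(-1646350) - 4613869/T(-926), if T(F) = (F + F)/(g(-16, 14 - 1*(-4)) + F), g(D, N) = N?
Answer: -344860429501791/152452010 ≈ -2.2621e+6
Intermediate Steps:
T(F) = 2*F/(18 + F) (T(F) = (F + F)/((14 - 1*(-4)) + F) = (2*F)/((14 + 4) + F) = (2*F)/(18 + F) = 2*F/(18 + F))
722935/(-1646350) - 4613869/T(-926) = 722935/(-1646350) - 4613869/(2*(-926)/(18 - 926)) = 722935*(-1/1646350) - 4613869/(2*(-926)/(-908)) = -144587/329270 - 4613869/(2*(-926)*(-1/908)) = -144587/329270 - 4613869/463/227 = -144587/329270 - 4613869*227/463 = -144587/329270 - 1047348263/463 = -344860429501791/152452010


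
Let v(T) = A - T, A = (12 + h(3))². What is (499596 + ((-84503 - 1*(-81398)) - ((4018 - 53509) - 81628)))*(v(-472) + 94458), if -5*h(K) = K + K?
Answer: 298261108652/5 ≈ 5.9652e+10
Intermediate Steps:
h(K) = -2*K/5 (h(K) = -(K + K)/5 = -2*K/5)
A = 2916/25 (A = (12 - ⅖*3)² = (12 - 6/5)² = (54/5)² = 2916/25 ≈ 116.64)
v(T) = 2916/25 - T
(499596 + ((-84503 - 1*(-81398)) - ((4018 - 53509) - 81628)))*(v(-472) + 94458) = (499596 + ((-84503 - 1*(-81398)) - ((4018 - 53509) - 81628)))*((2916/25 - 1*(-472)) + 94458) = (499596 + ((-84503 + 81398) - (-49491 - 81628)))*((2916/25 + 472) + 94458) = (499596 + (-3105 - 1*(-131119)))*(14716/25 + 94458) = (499596 + (-3105 + 131119))*(2376166/25) = (499596 + 128014)*(2376166/25) = 627610*(2376166/25) = 298261108652/5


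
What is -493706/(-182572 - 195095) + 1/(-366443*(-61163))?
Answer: 11065310736180221/8464557266183403 ≈ 1.3073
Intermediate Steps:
-493706/(-182572 - 195095) + 1/(-366443*(-61163)) = -493706/(-377667) - 1/366443*(-1/61163) = -493706*(-1/377667) + 1/22412753209 = 493706/377667 + 1/22412753209 = 11065310736180221/8464557266183403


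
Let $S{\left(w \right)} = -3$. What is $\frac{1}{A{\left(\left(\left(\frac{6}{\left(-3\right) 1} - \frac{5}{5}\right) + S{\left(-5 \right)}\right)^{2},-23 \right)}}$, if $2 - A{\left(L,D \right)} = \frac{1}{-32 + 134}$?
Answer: $\frac{102}{203} \approx 0.50246$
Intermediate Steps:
$A{\left(L,D \right)} = \frac{203}{102}$ ($A{\left(L,D \right)} = 2 - \frac{1}{-32 + 134} = 2 - \frac{1}{102} = \frac{203}{102}$)
$\frac{1}{A{\left(\left(\left(\frac{6}{\left(-3\right) 1} - \frac{5}{5}\right) + S{\left(-5 \right)}\right)^{2},-23 \right)}} = \frac{1}{\frac{203}{102}} = \frac{102}{203}$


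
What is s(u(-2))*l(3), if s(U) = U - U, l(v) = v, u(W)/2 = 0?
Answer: 0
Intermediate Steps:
u(W) = 0 (u(W) = 2*0 = 0)
s(U) = 0
s(u(-2))*l(3) = 0*3 = 0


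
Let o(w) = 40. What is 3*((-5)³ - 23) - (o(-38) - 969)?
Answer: 485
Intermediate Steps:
3*((-5)³ - 23) - (o(-38) - 969) = 3*((-5)³ - 23) - (40 - 969) = 3*(-125 - 23) - 1*(-929) = 3*(-148) + 929 = -444 + 929 = 485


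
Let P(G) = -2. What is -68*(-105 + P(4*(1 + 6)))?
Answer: 7276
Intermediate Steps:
-68*(-105 + P(4*(1 + 6))) = -68*(-105 - 2) = -68*(-107) = 7276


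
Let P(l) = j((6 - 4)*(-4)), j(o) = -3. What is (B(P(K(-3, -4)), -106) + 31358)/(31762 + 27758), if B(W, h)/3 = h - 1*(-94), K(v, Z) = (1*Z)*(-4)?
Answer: 15661/29760 ≈ 0.52624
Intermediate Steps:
K(v, Z) = -4*Z (K(v, Z) = Z*(-4) = -4*Z)
P(l) = -3
B(W, h) = 282 + 3*h (B(W, h) = 3*(h - 1*(-94)) = 3*(h + 94) = 3*(94 + h) = 282 + 3*h)
(B(P(K(-3, -4)), -106) + 31358)/(31762 + 27758) = ((282 + 3*(-106)) + 31358)/(31762 + 27758) = ((282 - 318) + 31358)/59520 = (-36 + 31358)*(1/59520) = 31322*(1/59520) = 15661/29760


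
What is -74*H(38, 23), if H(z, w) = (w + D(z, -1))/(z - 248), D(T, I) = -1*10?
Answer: 481/105 ≈ 4.5810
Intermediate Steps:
D(T, I) = -10
H(z, w) = (-10 + w)/(-248 + z) (H(z, w) = (w - 10)/(z - 248) = (-10 + w)/(-248 + z))
-74*H(38, 23) = -74*(-10 + 23)/(-248 + 38) = -74*13/(-210) = -(-37)*13/105 = -74*(-13/210) = 481/105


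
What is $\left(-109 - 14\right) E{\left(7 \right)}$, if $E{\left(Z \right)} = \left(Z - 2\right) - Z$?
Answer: $246$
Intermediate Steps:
$E{\left(Z \right)} = -2$ ($E{\left(Z \right)} = \left(-2 + Z\right) - Z = -2$)
$\left(-109 - 14\right) E{\left(7 \right)} = \left(-109 - 14\right) \left(-2\right) = \left(-123\right) \left(-2\right) = 246$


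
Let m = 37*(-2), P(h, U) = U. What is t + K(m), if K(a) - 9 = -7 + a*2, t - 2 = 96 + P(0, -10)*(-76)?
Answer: 712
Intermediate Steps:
m = -74
t = 858 (t = 2 + (96 - 10*(-76)) = 2 + (96 + 760) = 2 + 856 = 858)
K(a) = 2 + 2*a (K(a) = 9 + (-7 + a*2) = 9 + (-7 + 2*a) = 2 + 2*a)
t + K(m) = 858 + (2 + 2*(-74)) = 858 + (2 - 148) = 858 - 146 = 712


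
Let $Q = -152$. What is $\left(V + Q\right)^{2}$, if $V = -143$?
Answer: $87025$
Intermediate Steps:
$\left(V + Q\right)^{2} = \left(-143 - 152\right)^{2} = \left(-295\right)^{2} = 87025$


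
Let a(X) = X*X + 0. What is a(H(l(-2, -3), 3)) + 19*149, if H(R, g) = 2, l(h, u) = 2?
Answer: 2835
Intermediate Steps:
a(X) = X² (a(X) = X² + 0 = X²)
a(H(l(-2, -3), 3)) + 19*149 = 2² + 19*149 = 4 + 2831 = 2835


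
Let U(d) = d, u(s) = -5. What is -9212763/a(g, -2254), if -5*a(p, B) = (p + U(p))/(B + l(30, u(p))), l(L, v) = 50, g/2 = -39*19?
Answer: 445283545/13 ≈ 3.4253e+7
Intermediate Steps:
g = -1482 (g = 2*(-39*19) = 2*(-741) = -1482)
a(p, B) = -2*p/(5*(50 + B)) (a(p, B) = -(p + p)/(5*(B + 50)) = -2*p/(5*(50 + B)))
-9212763/a(g, -2254) = -9212763/((-2*(-1482)/(250 + 5*(-2254)))) = -9212763/((-2*(-1482)/(250 - 11270))) = -9212763/((-2*(-1482)/(-11020))) = -9212763/((-2*(-1482)*(-1/11020))) = -9212763/(-39/145) = -9212763*(-145/39) = 445283545/13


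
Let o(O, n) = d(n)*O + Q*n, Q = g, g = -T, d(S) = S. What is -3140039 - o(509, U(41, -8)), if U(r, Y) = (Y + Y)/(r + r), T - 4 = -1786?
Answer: -128723271/41 ≈ -3.1396e+6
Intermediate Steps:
T = -1782 (T = 4 - 1786 = -1782)
g = 1782 (g = -1*(-1782) = 1782)
Q = 1782
U(r, Y) = Y/r (U(r, Y) = (2*Y)/((2*r)) = (2*Y)*(1/(2*r)) = Y/r)
o(O, n) = 1782*n + O*n (o(O, n) = n*O + 1782*n = O*n + 1782*n = 1782*n + O*n)
-3140039 - o(509, U(41, -8)) = -3140039 - (-8/41)*(1782 + 509) = -3140039 - (-8*1/41)*2291 = -3140039 - (-8)*2291/41 = -3140039 - 1*(-18328/41) = -3140039 + 18328/41 = -128723271/41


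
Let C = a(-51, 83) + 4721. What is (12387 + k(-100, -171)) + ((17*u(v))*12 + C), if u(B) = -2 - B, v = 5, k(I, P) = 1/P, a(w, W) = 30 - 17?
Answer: 2683502/171 ≈ 15693.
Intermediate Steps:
a(w, W) = 13
C = 4734 (C = 13 + 4721 = 4734)
(12387 + k(-100, -171)) + ((17*u(v))*12 + C) = (12387 + 1/(-171)) + ((17*(-2 - 1*5))*12 + 4734) = (12387 - 1/171) + ((17*(-2 - 5))*12 + 4734) = 2118176/171 + ((17*(-7))*12 + 4734) = 2118176/171 + (-119*12 + 4734) = 2118176/171 + (-1428 + 4734) = 2118176/171 + 3306 = 2683502/171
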